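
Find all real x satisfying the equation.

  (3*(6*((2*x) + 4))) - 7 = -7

Step 1. [(3*(6*((2*x) + 4))) - 7 = -7] add 7: x sits inside (… - 7) ⇒ sub: 3*(6*((2*x) + 4)) = 0.
Step 2. [3*(6*((2*x) + 4)) = 0] 3·(inner) — divide through by 3 ⇒ div: 6*((2*x) + 4) = 0.
Step 3. [6*((2*x) + 4) = 0] 6 out front; divide by 6, so div: (2*x) + 4 = 0.
Step 4. [(2*x) + 4 = 0] peel the +4: subtract 4 from each side. So sub: 2*x = -4.
Step 5. [2*x = -4] 2 out front; divide by 2 ⇒ div: x = -2.

Answer: x ∈ {-2}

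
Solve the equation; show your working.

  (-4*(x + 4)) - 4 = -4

Step 1. [(-4*(x + 4)) - 4 = -4] -4 divides every term; factor it out. So factor: (x + 4) + 1 = 1.
Step 2. [(x + 4) + 1 = 1] the outer +1 inverts by subtracting 1 ⇒ sub: x + 4 = 0.
Step 3. [x + 4 = 0] subtract 4: x sits inside (… + 4). So sub: x = -4.

Answer: x ∈ {-4}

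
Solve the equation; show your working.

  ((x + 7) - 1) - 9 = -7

Step 1. [((x + 7) - 1) - 9 = -7] the outer -9 inverts by adding 9 ⇒ sub: (x + 7) - 1 = 2.
Step 2. [(x + 7) - 1 = 2] peel the -1: add 1 from each side ⇒ sub: x + 7 = 3.
Step 3. [x + 7 = 3] +7 is outermost — subtract 7 both sides ⇒ sub: x = -4.

Answer: x ∈ {-4}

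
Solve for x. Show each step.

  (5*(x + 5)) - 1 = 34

Step 1. [(5*(x + 5)) - 1 = 34] peel the -1: add 1 from each side. So sub: 5*(x + 5) = 35.
Step 2. [5*(x + 5) = 35] 5·(inner) — divide through by 5, so div: x + 5 = 7.
Step 3. [x + 5 = 7] subtract 5: x sits inside (… + 5), so sub: x = 2.

Answer: x ∈ {2}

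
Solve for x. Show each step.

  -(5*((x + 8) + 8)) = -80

Step 1. [-(5*((x + 8) + 8)) = -80] leading − — multiply by −1. So neg: 5*((x + 8) + 8) = 80.
Step 2. [5*((x + 8) + 8) = 80] 5·(inner) — divide through by 5. So div: (x + 8) + 8 = 16.
Step 3. [(x + 8) + 8 = 16] the outer +8 inverts by subtracting 8 ⇒ sub: x + 8 = 8.
Step 4. [x + 8 = 8] the outer +8 inverts by subtracting 8, so sub: x = 0.

Answer: x ∈ {0}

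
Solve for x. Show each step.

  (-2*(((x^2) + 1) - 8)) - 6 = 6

Step 1. [(-2*(((x^2) + 1) - 8)) - 6 = 6] -2 divides every term; factor it out. So factor: (((x^2) + 1) - 8) + 3 = -3.
Step 2. [(((x^2) + 1) - 8) + 3 = -3] 3 comes off first (subtract 3), so sub: ((x^2) + 1) - 8 = -6.
Step 3. [((x^2) + 1) - 8 = -6] the outer -8 inverts by adding 8 ⇒ sub: (x^2) + 1 = 2.
Step 4. [(x^2) + 1 = 2] +1 is outermost — subtract 1 both sides. So sub: x^2 = 1.
Step 5. [x^2 = 1] √ both sides: 1 ≥ 0 gives two branches. So sqrt: x = 1 or -1.

Answer: x ∈ {-1, 1}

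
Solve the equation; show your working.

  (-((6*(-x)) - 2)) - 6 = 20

Step 1. [(-((6*(-x)) - 2)) - 6 = 20] add 6: x sits inside (… - 6), so sub: -((6*(-x)) - 2) = 26.
Step 2. [-((6*(-x)) - 2) = 26] leading − — multiply by −1 ⇒ neg: (6*(-x)) - 2 = -26.
Step 3. [(6*(-x)) - 2 = -26] -2 is outermost — add 2 both sides. So sub: 6*(-x) = -24.
Step 4. [6*(-x) = -24] 6 out front; divide by 6. So div: -x = -4.
Step 5. [-x = -4] flip signs both sides, so neg: x = 4.

Answer: x ∈ {4}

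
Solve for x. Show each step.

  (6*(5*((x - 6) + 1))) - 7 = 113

Step 1. [(6*(5*((x - 6) + 1))) - 7 = 113] the outer -7 inverts by adding 7, so sub: 6*(5*((x - 6) + 1)) = 120.
Step 2. [6*(5*((x - 6) + 1)) = 120] 6·(inner) — divide through by 6, so div: 5*((x - 6) + 1) = 20.
Step 3. [5*((x - 6) + 1) = 20] divide by the outer 5. So div: (x - 6) + 1 = 4.
Step 4. [(x - 6) + 1 = 4] +1 is outermost — subtract 1 both sides, so sub: x - 6 = 3.
Step 5. [x - 6 = 3] add 6: x sits inside (… - 6) ⇒ sub: x = 9.

Answer: x ∈ {9}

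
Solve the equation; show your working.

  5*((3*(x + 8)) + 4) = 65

Step 1. [5*((3*(x + 8)) + 4) = 65] divide by the outer 5 ⇒ div: (3*(x + 8)) + 4 = 13.
Step 2. [(3*(x + 8)) + 4 = 13] peel the +4: subtract 4 from each side. So sub: 3*(x + 8) = 9.
Step 3. [3*(x + 8) = 9] LHS = 3·(…); ÷3 both sides ⇒ div: x + 8 = 3.
Step 4. [x + 8 = 3] peel the +8: subtract 8 from each side. So sub: x = -5.

Answer: x ∈ {-5}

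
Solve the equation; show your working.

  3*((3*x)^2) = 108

Step 1. [3*((3*x)^2) = 108] 3 out front; divide by 3 ⇒ div: (3*x)^2 = 36.
Step 2. [(3*x)^2 = 36] LHS squared, RHS 36 ≥ 0: apply √ (±), so sqrt: 3*x = 6 or -6.
Step 3. [3*x = 6 or -6] 3 out front; divide by 3 ⇒ div: x = 2 or -2.

Answer: x ∈ {-2, 2}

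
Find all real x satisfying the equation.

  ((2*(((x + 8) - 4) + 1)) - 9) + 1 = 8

Step 1. [((2*(((x + 8) - 4) + 1)) - 9) + 1 = 8] subtract 1: x sits inside (… + 1). So sub: (2*(((x + 8) - 4) + 1)) - 9 = 7.
Step 2. [(2*(((x + 8) - 4) + 1)) - 9 = 7] 9 comes off first (add 9). So sub: 2*(((x + 8) - 4) + 1) = 16.
Step 3. [2*(((x + 8) - 4) + 1) = 16] leading coefficient 2: divide by 2, so div: ((x + 8) - 4) + 1 = 8.
Step 4. [((x + 8) - 4) + 1 = 8] peel the +1: subtract 1 from each side ⇒ sub: (x + 8) - 4 = 7.
Step 5. [(x + 8) - 4 = 7] peel the -4: add 4 from each side, so sub: x + 8 = 11.
Step 6. [x + 8 = 11] the outer +8 inverts by subtracting 8. So sub: x = 3.

Answer: x ∈ {3}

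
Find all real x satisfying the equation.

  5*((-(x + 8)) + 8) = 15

Step 1. [5*((-(x + 8)) + 8) = 15] leading coefficient 5: divide by 5 ⇒ div: (-(x + 8)) + 8 = 3.
Step 2. [(-(x + 8)) + 8 = 3] 8 comes off first (subtract 8), so sub: -(x + 8) = -5.
Step 3. [-(x + 8) = -5] flip signs both sides. So neg: x + 8 = 5.
Step 4. [x + 8 = 5] 8 comes off first (subtract 8) ⇒ sub: x = -3.

Answer: x ∈ {-3}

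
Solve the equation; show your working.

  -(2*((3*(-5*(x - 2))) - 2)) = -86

Step 1. [-(2*((3*(-5*(x - 2))) - 2)) = -86] leading − — multiply by −1. So neg: 2*((3*(-5*(x - 2))) - 2) = 86.
Step 2. [2*((3*(-5*(x - 2))) - 2) = 86] 2 out front; divide by 2. So div: (3*(-5*(x - 2))) - 2 = 43.
Step 3. [(3*(-5*(x - 2))) - 2 = 43] the outer -2 inverts by adding 2 ⇒ sub: 3*(-5*(x - 2)) = 45.
Step 4. [3*(-5*(x - 2)) = 45] 3·(inner) — divide through by 3, so div: -5*(x - 2) = 15.
Step 5. [-5*(x - 2) = 15] -5·(inner) — divide through by -5 ⇒ div: x - 2 = -3.
Step 6. [x - 2 = -3] the outer -2 inverts by adding 2. So sub: x = -1.

Answer: x ∈ {-1}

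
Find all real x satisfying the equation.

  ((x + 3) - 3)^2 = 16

Step 1. [((x + 3) - 3)^2 = 16] LHS squared, RHS 16 ≥ 0: apply √ (±) ⇒ sqrt: (x + 3) - 3 = 4 or -4.
Step 2. [(x + 3) - 3 = 4 or -4] add 3: x sits inside (… - 3), so sub: x + 3 = 7 or -1.
Step 3. [x + 3 = 7 or -1] +3 is outermost — subtract 3 both sides. So sub: x = 4 or -4.

Answer: x ∈ {-4, 4}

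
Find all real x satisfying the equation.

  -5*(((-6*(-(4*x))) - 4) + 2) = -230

Step 1. [-5*(((-6*(-(4*x))) - 4) + 2) = -230] leading coefficient -5: divide by -5, so div: ((-6*(-(4*x))) - 4) + 2 = 46.
Step 2. [((-6*(-(4*x))) - 4) + 2 = 46] +2 is outermost — subtract 2 both sides, so sub: (-6*(-(4*x))) - 4 = 44.
Step 3. [(-6*(-(4*x))) - 4 = 44] the outer -4 inverts by adding 4. So sub: -6*(-(4*x)) = 48.
Step 4. [-6*(-(4*x)) = 48] -6 out front; divide by -6 ⇒ div: -(4*x) = -8.
Step 5. [-(4*x) = -8] LHS negated; negate both sides. So neg: 4*x = 8.
Step 6. [4*x = 8] leading coefficient 4: divide by 4. So div: x = 2.

Answer: x ∈ {2}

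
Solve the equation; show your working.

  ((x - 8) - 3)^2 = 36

Step 1. [((x - 8) - 3)^2 = 36] √ both sides: 36 ≥ 0 gives two branches. So sqrt: (x - 8) - 3 = 6 or -6.
Step 2. [(x - 8) - 3 = 6 or -6] add 3: x sits inside (… - 3). So sub: x - 8 = 9 or -3.
Step 3. [x - 8 = 9 or -3] peel the -8: add 8 from each side ⇒ sub: x = 17 or 5.

Answer: x ∈ {5, 17}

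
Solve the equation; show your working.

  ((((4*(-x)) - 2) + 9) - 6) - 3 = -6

Step 1. [((((4*(-x)) - 2) + 9) - 6) - 3 = -6] add 3: x sits inside (… - 3) ⇒ sub: (((4*(-x)) - 2) + 9) - 6 = -3.
Step 2. [(((4*(-x)) - 2) + 9) - 6 = -3] -6 is outermost — add 6 both sides. So sub: ((4*(-x)) - 2) + 9 = 3.
Step 3. [((4*(-x)) - 2) + 9 = 3] the outer +9 inverts by subtracting 9. So sub: (4*(-x)) - 2 = -6.
Step 4. [(4*(-x)) - 2 = -6] 2 comes off first (add 2) ⇒ sub: 4*(-x) = -4.
Step 5. [4*(-x) = -4] 4 out front; divide by 4, so div: -x = -1.
Step 6. [-x = -1] flip signs both sides ⇒ neg: x = 1.

Answer: x ∈ {1}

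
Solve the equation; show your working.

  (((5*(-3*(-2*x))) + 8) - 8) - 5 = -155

Step 1. [(((5*(-3*(-2*x))) + 8) - 8) - 5 = -155] 5 comes off first (add 5), so sub: ((5*(-3*(-2*x))) + 8) - 8 = -150.
Step 2. [((5*(-3*(-2*x))) + 8) - 8 = -150] the outer -8 inverts by adding 8. So sub: (5*(-3*(-2*x))) + 8 = -142.
Step 3. [(5*(-3*(-2*x))) + 8 = -142] peel the +8: subtract 8 from each side ⇒ sub: 5*(-3*(-2*x)) = -150.
Step 4. [5*(-3*(-2*x)) = -150] 5·(inner) — divide through by 5, so div: -3*(-2*x) = -30.
Step 5. [-3*(-2*x) = -30] LHS = -3·(…); ÷-3 both sides, so div: -2*x = 10.
Step 6. [-2*x = 10] LHS = -2·(…); ÷-2 both sides. So div: x = -5.

Answer: x ∈ {-5}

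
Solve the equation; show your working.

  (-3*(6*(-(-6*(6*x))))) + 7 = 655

Step 1. [(-3*(6*(-(-6*(6*x))))) + 7 = 655] the outer +7 inverts by subtracting 7 ⇒ sub: -3*(6*(-(-6*(6*x)))) = 648.
Step 2. [-3*(6*(-(-6*(6*x)))) = 648] LHS = -3·(…); ÷-3 both sides. So div: 6*(-(-6*(6*x))) = -216.
Step 3. [6*(-(-6*(6*x))) = -216] 6 out front; divide by 6 ⇒ div: -(-6*(6*x)) = -36.
Step 4. [-(-6*(6*x)) = -36] leading − — multiply by −1 ⇒ neg: -6*(6*x) = 36.
Step 5. [-6*(6*x) = 36] LHS = -6·(…); ÷-6 both sides ⇒ div: 6*x = -6.
Step 6. [6*x = -6] 6 out front; divide by 6. So div: x = -1.

Answer: x ∈ {-1}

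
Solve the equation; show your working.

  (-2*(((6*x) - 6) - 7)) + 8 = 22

Step 1. [(-2*(((6*x) - 6) - 7)) + 8 = 22] -2 divides every term; factor it out. So factor: (((6*x) - 6) - 7) - 4 = -11.
Step 2. [(((6*x) - 6) - 7) - 4 = -11] add 4: x sits inside (… - 4) ⇒ sub: ((6*x) - 6) - 7 = -7.
Step 3. [((6*x) - 6) - 7 = -7] add 7: x sits inside (… - 7), so sub: (6*x) - 6 = 0.
Step 4. [(6*x) - 6 = 0] peel the -6: add 6 from each side. So sub: 6*x = 6.
Step 5. [6*x = 6] leading coefficient 6: divide by 6. So div: x = 1.

Answer: x ∈ {1}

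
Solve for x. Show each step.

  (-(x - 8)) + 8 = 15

Step 1. [(-(x - 8)) + 8 = 15] +8 is outermost — subtract 8 both sides ⇒ sub: -(x - 8) = 7.
Step 2. [-(x - 8) = 7] flip signs both sides. So neg: x - 8 = -7.
Step 3. [x - 8 = -7] peel the -8: add 8 from each side, so sub: x = 1.

Answer: x ∈ {1}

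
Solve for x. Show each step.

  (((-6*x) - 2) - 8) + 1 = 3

Step 1. [(((-6*x) - 2) - 8) + 1 = 3] peel the +1: subtract 1 from each side, so sub: ((-6*x) - 2) - 8 = 2.
Step 2. [((-6*x) - 2) - 8 = 2] peel the -8: add 8 from each side, so sub: (-6*x) - 2 = 10.
Step 3. [(-6*x) - 2 = 10] add 2: x sits inside (… - 2) ⇒ sub: -6*x = 12.
Step 4. [-6*x = 12] LHS = -6·(…); ÷-6 both sides. So div: x = -2.

Answer: x ∈ {-2}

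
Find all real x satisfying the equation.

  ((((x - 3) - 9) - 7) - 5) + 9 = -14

Step 1. [((((x - 3) - 9) - 7) - 5) + 9 = -14] peel the +9: subtract 9 from each side, so sub: (((x - 3) - 9) - 7) - 5 = -23.
Step 2. [(((x - 3) - 9) - 7) - 5 = -23] peel the -5: add 5 from each side ⇒ sub: ((x - 3) - 9) - 7 = -18.
Step 3. [((x - 3) - 9) - 7 = -18] add 7: x sits inside (… - 7). So sub: (x - 3) - 9 = -11.
Step 4. [(x - 3) - 9 = -11] peel the -9: add 9 from each side, so sub: x - 3 = -2.
Step 5. [x - 3 = -2] the outer -3 inverts by adding 3 ⇒ sub: x = 1.

Answer: x ∈ {1}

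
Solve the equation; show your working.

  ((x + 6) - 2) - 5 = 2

Step 1. [((x + 6) - 2) - 5 = 2] -5 is outermost — add 5 both sides, so sub: (x + 6) - 2 = 7.
Step 2. [(x + 6) - 2 = 7] -2 is outermost — add 2 both sides. So sub: x + 6 = 9.
Step 3. [x + 6 = 9] the outer +6 inverts by subtracting 6 ⇒ sub: x = 3.

Answer: x ∈ {3}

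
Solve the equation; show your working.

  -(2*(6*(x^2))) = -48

Step 1. [-(2*(6*(x^2))) = -48] leading − — multiply by −1. So neg: 2*(6*(x^2)) = 48.
Step 2. [2*(6*(x^2)) = 48] divide by the outer 2. So div: 6*(x^2) = 24.
Step 3. [6*(x^2) = 24] divide by the outer 6. So div: x^2 = 4.
Step 4. [x^2 = 4] √ both sides: 4 ≥ 0 gives two branches. So sqrt: x = 2 or -2.

Answer: x ∈ {-2, 2}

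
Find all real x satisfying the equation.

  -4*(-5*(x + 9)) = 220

Step 1. [-4*(-5*(x + 9)) = 220] -4 out front; divide by -4 ⇒ div: -5*(x + 9) = -55.
Step 2. [-5*(x + 9) = -55] divide by the outer -5 ⇒ div: x + 9 = 11.
Step 3. [x + 9 = 11] peel the +9: subtract 9 from each side ⇒ sub: x = 2.

Answer: x ∈ {2}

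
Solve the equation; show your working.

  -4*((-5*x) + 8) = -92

Step 1. [-4*((-5*x) + 8) = -92] -4·(inner) — divide through by -4. So div: (-5*x) + 8 = 23.
Step 2. [(-5*x) + 8 = 23] peel the +8: subtract 8 from each side. So sub: -5*x = 15.
Step 3. [-5*x = 15] leading coefficient -5: divide by -5. So div: x = -3.

Answer: x ∈ {-3}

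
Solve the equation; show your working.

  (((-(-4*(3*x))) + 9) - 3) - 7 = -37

Step 1. [(((-(-4*(3*x))) + 9) - 3) - 7 = -37] 7 comes off first (add 7). So sub: ((-(-4*(3*x))) + 9) - 3 = -30.
Step 2. [((-(-4*(3*x))) + 9) - 3 = -30] add 3: x sits inside (… - 3) ⇒ sub: (-(-4*(3*x))) + 9 = -27.
Step 3. [(-(-4*(3*x))) + 9 = -27] +9 is outermost — subtract 9 both sides ⇒ sub: -(-4*(3*x)) = -36.
Step 4. [-(-4*(3*x)) = -36] leading − — multiply by −1 ⇒ neg: -4*(3*x) = 36.
Step 5. [-4*(3*x) = 36] -4 out front; divide by -4. So div: 3*x = -9.
Step 6. [3*x = -9] divide by the outer 3. So div: x = -3.

Answer: x ∈ {-3}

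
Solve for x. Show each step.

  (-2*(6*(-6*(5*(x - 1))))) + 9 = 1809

Step 1. [(-2*(6*(-6*(5*(x - 1))))) + 9 = 1809] 9 comes off first (subtract 9) ⇒ sub: -2*(6*(-6*(5*(x - 1)))) = 1800.
Step 2. [-2*(6*(-6*(5*(x - 1)))) = 1800] LHS = -2·(…); ÷-2 both sides ⇒ div: 6*(-6*(5*(x - 1))) = -900.
Step 3. [6*(-6*(5*(x - 1))) = -900] leading coefficient 6: divide by 6 ⇒ div: -6*(5*(x - 1)) = -150.
Step 4. [-6*(5*(x - 1)) = -150] leading coefficient -6: divide by -6 ⇒ div: 5*(x - 1) = 25.
Step 5. [5*(x - 1) = 25] leading coefficient 5: divide by 5, so div: x - 1 = 5.
Step 6. [x - 1 = 5] peel the -1: add 1 from each side, so sub: x = 6.

Answer: x ∈ {6}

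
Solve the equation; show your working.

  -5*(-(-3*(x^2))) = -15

Step 1. [-5*(-(-3*(x^2))) = -15] -5·(inner) — divide through by -5. So div: -(-3*(x^2)) = 3.
Step 2. [-(-3*(x^2)) = 3] flip signs both sides. So neg: -3*(x^2) = -3.
Step 3. [-3*(x^2) = -3] -3 out front; divide by -3 ⇒ div: x^2 = 1.
Step 4. [x^2 = 1] √ both sides: 1 ≥ 0 gives two branches. So sqrt: x = 1 or -1.

Answer: x ∈ {-1, 1}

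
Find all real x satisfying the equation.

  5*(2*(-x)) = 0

Step 1. [5*(2*(-x)) = 0] LHS = 5·(…); ÷5 both sides ⇒ div: 2*(-x) = 0.
Step 2. [2*(-x) = 0] divide by the outer 2, so div: -x = 0.
Step 3. [-x = 0] leading − — multiply by −1, so neg: x = 0.

Answer: x ∈ {0}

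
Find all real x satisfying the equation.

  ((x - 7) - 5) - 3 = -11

Step 1. [((x - 7) - 5) - 3 = -11] add 3: x sits inside (… - 3) ⇒ sub: (x - 7) - 5 = -8.
Step 2. [(x - 7) - 5 = -8] add 5: x sits inside (… - 5), so sub: x - 7 = -3.
Step 3. [x - 7 = -3] peel the -7: add 7 from each side, so sub: x = 4.

Answer: x ∈ {4}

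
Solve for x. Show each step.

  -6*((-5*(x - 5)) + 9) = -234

Step 1. [-6*((-5*(x - 5)) + 9) = -234] divide by the outer -6, so div: (-5*(x - 5)) + 9 = 39.
Step 2. [(-5*(x - 5)) + 9 = 39] the outer +9 inverts by subtracting 9. So sub: -5*(x - 5) = 30.
Step 3. [-5*(x - 5) = 30] -5 out front; divide by -5, so div: x - 5 = -6.
Step 4. [x - 5 = -6] the outer -5 inverts by adding 5 ⇒ sub: x = -1.

Answer: x ∈ {-1}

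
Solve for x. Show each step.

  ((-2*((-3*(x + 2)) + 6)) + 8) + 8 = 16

Step 1. [((-2*((-3*(x + 2)) + 6)) + 8) + 8 = 16] 8 comes off first (subtract 8) ⇒ sub: (-2*((-3*(x + 2)) + 6)) + 8 = 8.
Step 2. [(-2*((-3*(x + 2)) + 6)) + 8 = 8] common factor -2 (LHS and 8) — divide through. So factor: ((-3*(x + 2)) + 6) - 4 = -4.
Step 3. [((-3*(x + 2)) + 6) - 4 = -4] add 4: x sits inside (… - 4), so sub: (-3*(x + 2)) + 6 = 0.
Step 4. [(-3*(x + 2)) + 6 = 0] 6 comes off first (subtract 6). So sub: -3*(x + 2) = -6.
Step 5. [-3*(x + 2) = -6] divide by the outer -3 ⇒ div: x + 2 = 2.
Step 6. [x + 2 = 2] +2 is outermost — subtract 2 both sides ⇒ sub: x = 0.

Answer: x ∈ {0}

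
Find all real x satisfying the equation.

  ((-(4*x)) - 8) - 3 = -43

Step 1. [((-(4*x)) - 8) - 3 = -43] -3 is outermost — add 3 both sides. So sub: (-(4*x)) - 8 = -40.
Step 2. [(-(4*x)) - 8 = -40] 8 comes off first (add 8), so sub: -(4*x) = -32.
Step 3. [-(4*x) = -32] LHS negated; negate both sides. So neg: 4*x = 32.
Step 4. [4*x = 32] divide by the outer 4 ⇒ div: x = 8.

Answer: x ∈ {8}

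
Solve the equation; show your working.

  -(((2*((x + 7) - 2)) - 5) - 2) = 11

Step 1. [-(((2*((x + 7) - 2)) - 5) - 2) = 11] leading − — multiply by −1 ⇒ neg: ((2*((x + 7) - 2)) - 5) - 2 = -11.
Step 2. [((2*((x + 7) - 2)) - 5) - 2 = -11] -2 is outermost — add 2 both sides, so sub: (2*((x + 7) - 2)) - 5 = -9.
Step 3. [(2*((x + 7) - 2)) - 5 = -9] add 5: x sits inside (… - 5), so sub: 2*((x + 7) - 2) = -4.
Step 4. [2*((x + 7) - 2) = -4] leading coefficient 2: divide by 2 ⇒ div: (x + 7) - 2 = -2.
Step 5. [(x + 7) - 2 = -2] 2 comes off first (add 2). So sub: x + 7 = 0.
Step 6. [x + 7 = 0] 7 comes off first (subtract 7) ⇒ sub: x = -7.

Answer: x ∈ {-7}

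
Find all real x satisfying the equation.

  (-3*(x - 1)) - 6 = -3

Step 1. [(-3*(x - 1)) - 6 = -3] common factor -3 (LHS and -3) — divide through. So factor: (x - 1) + 2 = 1.
Step 2. [(x - 1) + 2 = 1] peel the +2: subtract 2 from each side ⇒ sub: x - 1 = -1.
Step 3. [x - 1 = -1] the outer -1 inverts by adding 1, so sub: x = 0.

Answer: x ∈ {0}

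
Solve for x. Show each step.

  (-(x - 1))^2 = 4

Step 1. [(-(x - 1))^2 = 4] LHS squared, RHS 4 ≥ 0: apply √ (±) ⇒ sqrt: -(x - 1) = 2 or -2.
Step 2. [-(x - 1) = 2 or -2] LHS negated; negate both sides, so neg: x - 1 = -2 or 2.
Step 3. [x - 1 = -2 or 2] add 1: x sits inside (… - 1), so sub: x = -1 or 3.

Answer: x ∈ {-1, 3}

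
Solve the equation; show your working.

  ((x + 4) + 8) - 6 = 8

Step 1. [((x + 4) + 8) - 6 = 8] peel the -6: add 6 from each side ⇒ sub: (x + 4) + 8 = 14.
Step 2. [(x + 4) + 8 = 14] peel the +8: subtract 8 from each side ⇒ sub: x + 4 = 6.
Step 3. [x + 4 = 6] 4 comes off first (subtract 4), so sub: x = 2.

Answer: x ∈ {2}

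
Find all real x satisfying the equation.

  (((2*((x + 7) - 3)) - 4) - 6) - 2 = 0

Step 1. [(((2*((x + 7) - 3)) - 4) - 6) - 2 = 0] peel the -2: add 2 from each side. So sub: ((2*((x + 7) - 3)) - 4) - 6 = 2.
Step 2. [((2*((x + 7) - 3)) - 4) - 6 = 2] add 6: x sits inside (… - 6) ⇒ sub: (2*((x + 7) - 3)) - 4 = 8.
Step 3. [(2*((x + 7) - 3)) - 4 = 8] 2 | LHS and 2 | 8: pull 2 out ⇒ factor: ((x + 7) - 3) - 2 = 4.
Step 4. [((x + 7) - 3) - 2 = 4] -2 is outermost — add 2 both sides. So sub: (x + 7) - 3 = 6.
Step 5. [(x + 7) - 3 = 6] peel the -3: add 3 from each side, so sub: x + 7 = 9.
Step 6. [x + 7 = 9] +7 is outermost — subtract 7 both sides ⇒ sub: x = 2.

Answer: x ∈ {2}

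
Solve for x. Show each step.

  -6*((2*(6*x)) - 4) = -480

Step 1. [-6*((2*(6*x)) - 4) = -480] -6 out front; divide by -6, so div: (2*(6*x)) - 4 = 80.
Step 2. [(2*(6*x)) - 4 = 80] common factor 2 (LHS and 80) — divide through. So factor: (6*x) - 2 = 40.
Step 3. [(6*x) - 2 = 40] 2 comes off first (add 2). So sub: 6*x = 42.
Step 4. [6*x = 42] 6·(inner) — divide through by 6 ⇒ div: x = 7.

Answer: x ∈ {7}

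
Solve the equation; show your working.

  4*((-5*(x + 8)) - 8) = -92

Step 1. [4*((-5*(x + 8)) - 8) = -92] leading coefficient 4: divide by 4. So div: (-5*(x + 8)) - 8 = -23.
Step 2. [(-5*(x + 8)) - 8 = -23] the outer -8 inverts by adding 8. So sub: -5*(x + 8) = -15.
Step 3. [-5*(x + 8) = -15] -5 out front; divide by -5, so div: x + 8 = 3.
Step 4. [x + 8 = 3] peel the +8: subtract 8 from each side ⇒ sub: x = -5.

Answer: x ∈ {-5}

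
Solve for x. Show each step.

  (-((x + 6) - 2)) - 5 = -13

Step 1. [(-((x + 6) - 2)) - 5 = -13] 5 comes off first (add 5), so sub: -((x + 6) - 2) = -8.
Step 2. [-((x + 6) - 2) = -8] flip signs both sides, so neg: (x + 6) - 2 = 8.
Step 3. [(x + 6) - 2 = 8] the outer -2 inverts by adding 2. So sub: x + 6 = 10.
Step 4. [x + 6 = 10] 6 comes off first (subtract 6). So sub: x = 4.

Answer: x ∈ {4}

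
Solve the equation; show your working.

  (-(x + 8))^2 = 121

Step 1. [(-(x + 8))^2 = 121] 121 ≥ 0, LHS is (·)² — take ±√. So sqrt: -(x + 8) = 11 or -11.
Step 2. [-(x + 8) = 11 or -11] leading − — multiply by −1 ⇒ neg: x + 8 = -11 or 11.
Step 3. [x + 8 = -11 or 11] peel the +8: subtract 8 from each side. So sub: x = -19 or 3.

Answer: x ∈ {-19, 3}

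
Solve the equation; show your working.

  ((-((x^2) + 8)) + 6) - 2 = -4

Step 1. [((-((x^2) + 8)) + 6) - 2 = -4] peel the -2: add 2 from each side, so sub: (-((x^2) + 8)) + 6 = -2.
Step 2. [(-((x^2) + 8)) + 6 = -2] peel the +6: subtract 6 from each side. So sub: -((x^2) + 8) = -8.
Step 3. [-((x^2) + 8) = -8] leading − — multiply by −1. So neg: (x^2) + 8 = 8.
Step 4. [(x^2) + 8 = 8] peel the +8: subtract 8 from each side, so sub: x^2 = 0.
Step 5. [x^2 = 0] LHS squared, RHS 0 ≥ 0: apply √ (±), so sqrt: x = 0.

Answer: x ∈ {0}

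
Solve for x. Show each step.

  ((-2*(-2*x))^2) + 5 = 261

Step 1. [((-2*(-2*x))^2) + 5 = 261] +5 is outermost — subtract 5 both sides, so sub: (-2*(-2*x))^2 = 256.
Step 2. [(-2*(-2*x))^2 = 256] √ both sides: 256 ≥ 0 gives two branches. So sqrt: -2*(-2*x) = 16 or -16.
Step 3. [-2*(-2*x) = 16 or -16] -2 out front; divide by -2, so div: -2*x = -8 or 8.
Step 4. [-2*x = -8 or 8] LHS = -2·(…); ÷-2 both sides, so div: x = 4 or -4.

Answer: x ∈ {-4, 4}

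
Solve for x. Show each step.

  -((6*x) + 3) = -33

Step 1. [-((6*x) + 3) = -33] leading − — multiply by −1. So neg: (6*x) + 3 = 33.
Step 2. [(6*x) + 3 = 33] peel the +3: subtract 3 from each side. So sub: 6*x = 30.
Step 3. [6*x = 30] 6·(inner) — divide through by 6. So div: x = 5.

Answer: x ∈ {5}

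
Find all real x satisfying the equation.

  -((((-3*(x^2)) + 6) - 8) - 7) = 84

Step 1. [-((((-3*(x^2)) + 6) - 8) - 7) = 84] flip signs both sides ⇒ neg: (((-3*(x^2)) + 6) - 8) - 7 = -84.
Step 2. [(((-3*(x^2)) + 6) - 8) - 7 = -84] peel the -7: add 7 from each side, so sub: ((-3*(x^2)) + 6) - 8 = -77.
Step 3. [((-3*(x^2)) + 6) - 8 = -77] -8 is outermost — add 8 both sides, so sub: (-3*(x^2)) + 6 = -69.
Step 4. [(-3*(x^2)) + 6 = -69] subtract 6: x sits inside (… + 6). So sub: -3*(x^2) = -75.
Step 5. [-3*(x^2) = -75] -3·(inner) — divide through by -3. So div: x^2 = 25.
Step 6. [x^2 = 25] √ both sides: 25 ≥ 0 gives two branches. So sqrt: x = 5 or -5.

Answer: x ∈ {-5, 5}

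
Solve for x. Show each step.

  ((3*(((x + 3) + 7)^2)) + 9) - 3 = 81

Step 1. [((3*(((x + 3) + 7)^2)) + 9) - 3 = 81] peel the -3: add 3 from each side. So sub: (3*(((x + 3) + 7)^2)) + 9 = 84.
Step 2. [(3*(((x + 3) + 7)^2)) + 9 = 84] 3 | LHS and 3 | 84: pull 3 out. So factor: (((x + 3) + 7)^2) + 3 = 28.
Step 3. [(((x + 3) + 7)^2) + 3 = 28] 3 comes off first (subtract 3), so sub: ((x + 3) + 7)^2 = 25.
Step 4. [((x + 3) + 7)^2 = 25] √ both sides: 25 ≥ 0 gives two branches ⇒ sqrt: (x + 3) + 7 = 5 or -5.
Step 5. [(x + 3) + 7 = 5 or -5] the outer +7 inverts by subtracting 7 ⇒ sub: x + 3 = -2 or -12.
Step 6. [x + 3 = -2 or -12] the outer +3 inverts by subtracting 3 ⇒ sub: x = -5 or -15.

Answer: x ∈ {-15, -5}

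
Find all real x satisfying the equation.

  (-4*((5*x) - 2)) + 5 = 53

Step 1. [(-4*((5*x) - 2)) + 5 = 53] 5 comes off first (subtract 5) ⇒ sub: -4*((5*x) - 2) = 48.
Step 2. [-4*((5*x) - 2) = 48] -4 out front; divide by -4. So div: (5*x) - 2 = -12.
Step 3. [(5*x) - 2 = -12] 2 comes off first (add 2), so sub: 5*x = -10.
Step 4. [5*x = -10] 5·(inner) — divide through by 5. So div: x = -2.

Answer: x ∈ {-2}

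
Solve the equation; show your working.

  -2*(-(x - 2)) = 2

Step 1. [-2*(-(x - 2)) = 2] -2 out front; divide by -2 ⇒ div: -(x - 2) = -1.
Step 2. [-(x - 2) = -1] flip signs both sides, so neg: x - 2 = 1.
Step 3. [x - 2 = 1] the outer -2 inverts by adding 2. So sub: x = 3.

Answer: x ∈ {3}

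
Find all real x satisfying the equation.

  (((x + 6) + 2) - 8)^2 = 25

Step 1. [(((x + 6) + 2) - 8)^2 = 25] LHS squared, RHS 25 ≥ 0: apply √ (±). So sqrt: ((x + 6) + 2) - 8 = 5 or -5.
Step 2. [((x + 6) + 2) - 8 = 5 or -5] the outer -8 inverts by adding 8 ⇒ sub: (x + 6) + 2 = 13 or 3.
Step 3. [(x + 6) + 2 = 13 or 3] peel the +2: subtract 2 from each side, so sub: x + 6 = 11 or 1.
Step 4. [x + 6 = 11 or 1] the outer +6 inverts by subtracting 6, so sub: x = 5 or -5.

Answer: x ∈ {-5, 5}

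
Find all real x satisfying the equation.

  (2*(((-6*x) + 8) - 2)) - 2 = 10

Step 1. [(2*(((-6*x) + 8) - 2)) - 2 = 10] the outer -2 inverts by adding 2. So sub: 2*(((-6*x) + 8) - 2) = 12.
Step 2. [2*(((-6*x) + 8) - 2) = 12] divide by the outer 2 ⇒ div: ((-6*x) + 8) - 2 = 6.
Step 3. [((-6*x) + 8) - 2 = 6] 2 comes off first (add 2), so sub: (-6*x) + 8 = 8.
Step 4. [(-6*x) + 8 = 8] peel the +8: subtract 8 from each side ⇒ sub: -6*x = 0.
Step 5. [-6*x = 0] divide by the outer -6, so div: x = 0.

Answer: x ∈ {0}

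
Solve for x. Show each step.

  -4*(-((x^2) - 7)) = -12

Step 1. [-4*(-((x^2) - 7)) = -12] -4 out front; divide by -4, so div: -((x^2) - 7) = 3.
Step 2. [-((x^2) - 7) = 3] LHS negated; negate both sides, so neg: (x^2) - 7 = -3.
Step 3. [(x^2) - 7 = -3] add 7: x sits inside (… - 7), so sub: x^2 = 4.
Step 4. [x^2 = 4] √ both sides: 4 ≥ 0 gives two branches, so sqrt: x = 2 or -2.

Answer: x ∈ {-2, 2}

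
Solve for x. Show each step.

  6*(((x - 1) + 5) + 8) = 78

Step 1. [6*(((x - 1) + 5) + 8) = 78] LHS = 6·(…); ÷6 both sides, so div: ((x - 1) + 5) + 8 = 13.
Step 2. [((x - 1) + 5) + 8 = 13] +8 is outermost — subtract 8 both sides. So sub: (x - 1) + 5 = 5.
Step 3. [(x - 1) + 5 = 5] the outer +5 inverts by subtracting 5 ⇒ sub: x - 1 = 0.
Step 4. [x - 1 = 0] the outer -1 inverts by adding 1, so sub: x = 1.

Answer: x ∈ {1}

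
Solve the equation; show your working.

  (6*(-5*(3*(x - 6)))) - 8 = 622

Step 1. [(6*(-5*(3*(x - 6)))) - 8 = 622] the outer -8 inverts by adding 8, so sub: 6*(-5*(3*(x - 6))) = 630.
Step 2. [6*(-5*(3*(x - 6))) = 630] 6·(inner) — divide through by 6 ⇒ div: -5*(3*(x - 6)) = 105.
Step 3. [-5*(3*(x - 6)) = 105] LHS = -5·(…); ÷-5 both sides. So div: 3*(x - 6) = -21.
Step 4. [3*(x - 6) = -21] leading coefficient 3: divide by 3. So div: x - 6 = -7.
Step 5. [x - 6 = -7] peel the -6: add 6 from each side ⇒ sub: x = -1.

Answer: x ∈ {-1}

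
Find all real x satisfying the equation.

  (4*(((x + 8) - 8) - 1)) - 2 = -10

Step 1. [(4*(((x + 8) - 8) - 1)) - 2 = -10] -2 is outermost — add 2 both sides, so sub: 4*(((x + 8) - 8) - 1) = -8.
Step 2. [4*(((x + 8) - 8) - 1) = -8] LHS = 4·(…); ÷4 both sides ⇒ div: ((x + 8) - 8) - 1 = -2.
Step 3. [((x + 8) - 8) - 1 = -2] add 1: x sits inside (… - 1). So sub: (x + 8) - 8 = -1.
Step 4. [(x + 8) - 8 = -1] the outer -8 inverts by adding 8, so sub: x + 8 = 7.
Step 5. [x + 8 = 7] subtract 8: x sits inside (… + 8) ⇒ sub: x = -1.

Answer: x ∈ {-1}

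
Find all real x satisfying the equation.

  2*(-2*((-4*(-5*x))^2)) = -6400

Step 1. [2*(-2*((-4*(-5*x))^2)) = -6400] 2 out front; divide by 2 ⇒ div: -2*((-4*(-5*x))^2) = -3200.
Step 2. [-2*((-4*(-5*x))^2) = -3200] LHS = -2·(…); ÷-2 both sides ⇒ div: (-4*(-5*x))^2 = 1600.
Step 3. [(-4*(-5*x))^2 = 1600] √ both sides: 1600 ≥ 0 gives two branches. So sqrt: -4*(-5*x) = 40 or -40.
Step 4. [-4*(-5*x) = 40 or -40] -4 out front; divide by -4, so div: -5*x = -10 or 10.
Step 5. [-5*x = -10 or 10] LHS = -5·(…); ÷-5 both sides, so div: x = 2 or -2.

Answer: x ∈ {-2, 2}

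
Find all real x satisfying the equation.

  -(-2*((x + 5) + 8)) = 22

Step 1. [-(-2*((x + 5) + 8)) = 22] LHS negated; negate both sides ⇒ neg: -2*((x + 5) + 8) = -22.
Step 2. [-2*((x + 5) + 8) = -22] divide by the outer -2 ⇒ div: (x + 5) + 8 = 11.
Step 3. [(x + 5) + 8 = 11] 8 comes off first (subtract 8). So sub: x + 5 = 3.
Step 4. [x + 5 = 3] subtract 5: x sits inside (… + 5). So sub: x = -2.

Answer: x ∈ {-2}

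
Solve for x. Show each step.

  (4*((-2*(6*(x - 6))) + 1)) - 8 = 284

Step 1. [(4*((-2*(6*(x - 6))) + 1)) - 8 = 284] -8 is outermost — add 8 both sides ⇒ sub: 4*((-2*(6*(x - 6))) + 1) = 292.
Step 2. [4*((-2*(6*(x - 6))) + 1) = 292] 4·(inner) — divide through by 4. So div: (-2*(6*(x - 6))) + 1 = 73.
Step 3. [(-2*(6*(x - 6))) + 1 = 73] subtract 1: x sits inside (… + 1), so sub: -2*(6*(x - 6)) = 72.
Step 4. [-2*(6*(x - 6)) = 72] LHS = -2·(…); ÷-2 both sides ⇒ div: 6*(x - 6) = -36.
Step 5. [6*(x - 6) = -36] divide by the outer 6 ⇒ div: x - 6 = -6.
Step 6. [x - 6 = -6] peel the -6: add 6 from each side, so sub: x = 0.

Answer: x ∈ {0}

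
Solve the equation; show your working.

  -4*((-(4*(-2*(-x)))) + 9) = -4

Step 1. [-4*((-(4*(-2*(-x)))) + 9) = -4] leading coefficient -4: divide by -4. So div: (-(4*(-2*(-x)))) + 9 = 1.
Step 2. [(-(4*(-2*(-x)))) + 9 = 1] the outer +9 inverts by subtracting 9 ⇒ sub: -(4*(-2*(-x))) = -8.
Step 3. [-(4*(-2*(-x))) = -8] leading − — multiply by −1, so neg: 4*(-2*(-x)) = 8.
Step 4. [4*(-2*(-x)) = 8] LHS = 4·(…); ÷4 both sides. So div: -2*(-x) = 2.
Step 5. [-2*(-x) = 2] -2 out front; divide by -2 ⇒ div: -x = -1.
Step 6. [-x = -1] flip signs both sides ⇒ neg: x = 1.

Answer: x ∈ {1}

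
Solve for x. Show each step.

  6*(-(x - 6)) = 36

Step 1. [6*(-(x - 6)) = 36] 6 out front; divide by 6. So div: -(x - 6) = 6.
Step 2. [-(x - 6) = 6] LHS negated; negate both sides. So neg: x - 6 = -6.
Step 3. [x - 6 = -6] peel the -6: add 6 from each side ⇒ sub: x = 0.

Answer: x ∈ {0}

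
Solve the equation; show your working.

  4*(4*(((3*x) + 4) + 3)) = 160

Step 1. [4*(4*(((3*x) + 4) + 3)) = 160] 4 out front; divide by 4. So div: 4*(((3*x) + 4) + 3) = 40.
Step 2. [4*(((3*x) + 4) + 3) = 40] leading coefficient 4: divide by 4, so div: ((3*x) + 4) + 3 = 10.
Step 3. [((3*x) + 4) + 3 = 10] subtract 3: x sits inside (… + 3) ⇒ sub: (3*x) + 4 = 7.
Step 4. [(3*x) + 4 = 7] the outer +4 inverts by subtracting 4. So sub: 3*x = 3.
Step 5. [3*x = 3] leading coefficient 3: divide by 3. So div: x = 1.

Answer: x ∈ {1}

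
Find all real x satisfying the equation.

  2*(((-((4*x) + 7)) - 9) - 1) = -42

Step 1. [2*(((-((4*x) + 7)) - 9) - 1) = -42] 2 out front; divide by 2. So div: ((-((4*x) + 7)) - 9) - 1 = -21.
Step 2. [((-((4*x) + 7)) - 9) - 1 = -21] -1 is outermost — add 1 both sides. So sub: (-((4*x) + 7)) - 9 = -20.
Step 3. [(-((4*x) + 7)) - 9 = -20] -9 is outermost — add 9 both sides. So sub: -((4*x) + 7) = -11.
Step 4. [-((4*x) + 7) = -11] leading − — multiply by −1, so neg: (4*x) + 7 = 11.
Step 5. [(4*x) + 7 = 11] peel the +7: subtract 7 from each side, so sub: 4*x = 4.
Step 6. [4*x = 4] divide by the outer 4 ⇒ div: x = 1.

Answer: x ∈ {1}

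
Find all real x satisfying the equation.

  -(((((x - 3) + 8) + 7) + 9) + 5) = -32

Step 1. [-(((((x - 3) + 8) + 7) + 9) + 5) = -32] flip signs both sides ⇒ neg: ((((x - 3) + 8) + 7) + 9) + 5 = 32.
Step 2. [((((x - 3) + 8) + 7) + 9) + 5 = 32] +5 is outermost — subtract 5 both sides ⇒ sub: (((x - 3) + 8) + 7) + 9 = 27.
Step 3. [(((x - 3) + 8) + 7) + 9 = 27] subtract 9: x sits inside (… + 9) ⇒ sub: ((x - 3) + 8) + 7 = 18.
Step 4. [((x - 3) + 8) + 7 = 18] 7 comes off first (subtract 7) ⇒ sub: (x - 3) + 8 = 11.
Step 5. [(x - 3) + 8 = 11] peel the +8: subtract 8 from each side ⇒ sub: x - 3 = 3.
Step 6. [x - 3 = 3] add 3: x sits inside (… - 3) ⇒ sub: x = 6.

Answer: x ∈ {6}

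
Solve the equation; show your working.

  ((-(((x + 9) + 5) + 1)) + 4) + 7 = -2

Step 1. [((-(((x + 9) + 5) + 1)) + 4) + 7 = -2] 7 comes off first (subtract 7). So sub: (-(((x + 9) + 5) + 1)) + 4 = -9.
Step 2. [(-(((x + 9) + 5) + 1)) + 4 = -9] the outer +4 inverts by subtracting 4, so sub: -(((x + 9) + 5) + 1) = -13.
Step 3. [-(((x + 9) + 5) + 1) = -13] leading − — multiply by −1 ⇒ neg: ((x + 9) + 5) + 1 = 13.
Step 4. [((x + 9) + 5) + 1 = 13] peel the +1: subtract 1 from each side ⇒ sub: (x + 9) + 5 = 12.
Step 5. [(x + 9) + 5 = 12] 5 comes off first (subtract 5), so sub: x + 9 = 7.
Step 6. [x + 9 = 7] +9 is outermost — subtract 9 both sides. So sub: x = -2.

Answer: x ∈ {-2}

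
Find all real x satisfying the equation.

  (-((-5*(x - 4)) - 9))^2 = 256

Step 1. [(-((-5*(x - 4)) - 9))^2 = 256] √ both sides: 256 ≥ 0 gives two branches, so sqrt: -((-5*(x - 4)) - 9) = 16 or -16.
Step 2. [-((-5*(x - 4)) - 9) = 16 or -16] flip signs both sides ⇒ neg: (-5*(x - 4)) - 9 = -16 or 16.
Step 3. [(-5*(x - 4)) - 9 = -16 or 16] -9 is outermost — add 9 both sides. So sub: -5*(x - 4) = -7 or 25.
Step 4. [-5*(x - 4) = -7 or 25] LHS = -5·(…); ÷-5 both sides. So div: x - 4 = 7/5 or -5.
Step 5. [x - 4 = 7/5 or -5] peel the -4: add 4 from each side. So sub: x = 27/5 or -1.

Answer: x ∈ {-1, 27/5}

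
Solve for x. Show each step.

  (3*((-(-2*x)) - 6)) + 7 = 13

Step 1. [(3*((-(-2*x)) - 6)) + 7 = 13] the outer +7 inverts by subtracting 7, so sub: 3*((-(-2*x)) - 6) = 6.
Step 2. [3*((-(-2*x)) - 6) = 6] leading coefficient 3: divide by 3, so div: (-(-2*x)) - 6 = 2.
Step 3. [(-(-2*x)) - 6 = 2] peel the -6: add 6 from each side, so sub: -(-2*x) = 8.
Step 4. [-(-2*x) = 8] leading − — multiply by −1. So neg: -2*x = -8.
Step 5. [-2*x = -8] divide by the outer -2, so div: x = 4.

Answer: x ∈ {4}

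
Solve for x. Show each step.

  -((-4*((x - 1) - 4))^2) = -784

Step 1. [-((-4*((x - 1) - 4))^2) = -784] leading − — multiply by −1. So neg: (-4*((x - 1) - 4))^2 = 784.
Step 2. [(-4*((x - 1) - 4))^2 = 784] LHS squared, RHS 784 ≥ 0: apply √ (±), so sqrt: -4*((x - 1) - 4) = 28 or -28.
Step 3. [-4*((x - 1) - 4) = 28 or -28] -4 out front; divide by -4. So div: (x - 1) - 4 = -7 or 7.
Step 4. [(x - 1) - 4 = -7 or 7] -4 is outermost — add 4 both sides, so sub: x - 1 = -3 or 11.
Step 5. [x - 1 = -3 or 11] add 1: x sits inside (… - 1) ⇒ sub: x = -2 or 12.

Answer: x ∈ {-2, 12}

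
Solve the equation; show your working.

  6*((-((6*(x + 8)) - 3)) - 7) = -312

Step 1. [6*((-((6*(x + 8)) - 3)) - 7) = -312] leading coefficient 6: divide by 6. So div: (-((6*(x + 8)) - 3)) - 7 = -52.
Step 2. [(-((6*(x + 8)) - 3)) - 7 = -52] -7 is outermost — add 7 both sides. So sub: -((6*(x + 8)) - 3) = -45.
Step 3. [-((6*(x + 8)) - 3) = -45] leading − — multiply by −1. So neg: (6*(x + 8)) - 3 = 45.
Step 4. [(6*(x + 8)) - 3 = 45] add 3: x sits inside (… - 3), so sub: 6*(x + 8) = 48.
Step 5. [6*(x + 8) = 48] leading coefficient 6: divide by 6. So div: x + 8 = 8.
Step 6. [x + 8 = 8] the outer +8 inverts by subtracting 8, so sub: x = 0.

Answer: x ∈ {0}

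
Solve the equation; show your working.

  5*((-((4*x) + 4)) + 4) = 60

Step 1. [5*((-((4*x) + 4)) + 4) = 60] LHS = 5·(…); ÷5 both sides, so div: (-((4*x) + 4)) + 4 = 12.
Step 2. [(-((4*x) + 4)) + 4 = 12] peel the +4: subtract 4 from each side, so sub: -((4*x) + 4) = 8.
Step 3. [-((4*x) + 4) = 8] leading − — multiply by −1 ⇒ neg: (4*x) + 4 = -8.
Step 4. [(4*x) + 4 = -8] 4 divides every term; factor it out, so factor: x + 1 = -2.
Step 5. [x + 1 = -2] +1 is outermost — subtract 1 both sides ⇒ sub: x = -3.

Answer: x ∈ {-3}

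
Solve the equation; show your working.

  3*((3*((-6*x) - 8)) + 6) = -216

Step 1. [3*((3*((-6*x) - 8)) + 6) = -216] 3·(inner) — divide through by 3, so div: (3*((-6*x) - 8)) + 6 = -72.
Step 2. [(3*((-6*x) - 8)) + 6 = -72] common factor 3 (LHS and -72) — divide through, so factor: ((-6*x) - 8) + 2 = -24.
Step 3. [((-6*x) - 8) + 2 = -24] subtract 2: x sits inside (… + 2). So sub: (-6*x) - 8 = -26.
Step 4. [(-6*x) - 8 = -26] -8 is outermost — add 8 both sides ⇒ sub: -6*x = -18.
Step 5. [-6*x = -18] leading coefficient -6: divide by -6. So div: x = 3.

Answer: x ∈ {3}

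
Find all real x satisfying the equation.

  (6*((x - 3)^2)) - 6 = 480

Step 1. [(6*((x - 3)^2)) - 6 = 480] -6 is outermost — add 6 both sides, so sub: 6*((x - 3)^2) = 486.
Step 2. [6*((x - 3)^2) = 486] leading coefficient 6: divide by 6 ⇒ div: (x - 3)^2 = 81.
Step 3. [(x - 3)^2 = 81] LHS squared, RHS 81 ≥ 0: apply √ (±), so sqrt: x - 3 = 9 or -9.
Step 4. [x - 3 = 9 or -9] -3 is outermost — add 3 both sides ⇒ sub: x = 12 or -6.

Answer: x ∈ {-6, 12}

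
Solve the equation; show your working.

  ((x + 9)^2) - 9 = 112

Step 1. [((x + 9)^2) - 9 = 112] add 9: x sits inside (… - 9), so sub: (x + 9)^2 = 121.
Step 2. [(x + 9)^2 = 121] √ both sides: 121 ≥ 0 gives two branches, so sqrt: x + 9 = 11 or -11.
Step 3. [x + 9 = 11 or -11] peel the +9: subtract 9 from each side, so sub: x = 2 or -20.

Answer: x ∈ {-20, 2}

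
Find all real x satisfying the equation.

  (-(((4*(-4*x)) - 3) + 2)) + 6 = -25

Step 1. [(-(((4*(-4*x)) - 3) + 2)) + 6 = -25] +6 is outermost — subtract 6 both sides, so sub: -(((4*(-4*x)) - 3) + 2) = -31.
Step 2. [-(((4*(-4*x)) - 3) + 2) = -31] leading − — multiply by −1 ⇒ neg: ((4*(-4*x)) - 3) + 2 = 31.
Step 3. [((4*(-4*x)) - 3) + 2 = 31] subtract 2: x sits inside (… + 2), so sub: (4*(-4*x)) - 3 = 29.
Step 4. [(4*(-4*x)) - 3 = 29] peel the -3: add 3 from each side, so sub: 4*(-4*x) = 32.
Step 5. [4*(-4*x) = 32] 4·(inner) — divide through by 4. So div: -4*x = 8.
Step 6. [-4*x = 8] -4 out front; divide by -4. So div: x = -2.

Answer: x ∈ {-2}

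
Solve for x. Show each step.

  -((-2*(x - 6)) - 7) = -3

Step 1. [-((-2*(x - 6)) - 7) = -3] LHS negated; negate both sides. So neg: (-2*(x - 6)) - 7 = 3.
Step 2. [(-2*(x - 6)) - 7 = 3] the outer -7 inverts by adding 7, so sub: -2*(x - 6) = 10.
Step 3. [-2*(x - 6) = 10] LHS = -2·(…); ÷-2 both sides. So div: x - 6 = -5.
Step 4. [x - 6 = -5] peel the -6: add 6 from each side ⇒ sub: x = 1.

Answer: x ∈ {1}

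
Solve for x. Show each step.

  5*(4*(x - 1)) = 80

Step 1. [5*(4*(x - 1)) = 80] 5·(inner) — divide through by 5, so div: 4*(x - 1) = 16.
Step 2. [4*(x - 1) = 16] LHS = 4·(…); ÷4 both sides. So div: x - 1 = 4.
Step 3. [x - 1 = 4] add 1: x sits inside (… - 1). So sub: x = 5.

Answer: x ∈ {5}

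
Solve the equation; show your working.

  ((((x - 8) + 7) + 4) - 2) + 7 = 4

Step 1. [((((x - 8) + 7) + 4) - 2) + 7 = 4] 7 comes off first (subtract 7). So sub: (((x - 8) + 7) + 4) - 2 = -3.
Step 2. [(((x - 8) + 7) + 4) - 2 = -3] peel the -2: add 2 from each side, so sub: ((x - 8) + 7) + 4 = -1.
Step 3. [((x - 8) + 7) + 4 = -1] the outer +4 inverts by subtracting 4. So sub: (x - 8) + 7 = -5.
Step 4. [(x - 8) + 7 = -5] peel the +7: subtract 7 from each side, so sub: x - 8 = -12.
Step 5. [x - 8 = -12] -8 is outermost — add 8 both sides, so sub: x = -4.

Answer: x ∈ {-4}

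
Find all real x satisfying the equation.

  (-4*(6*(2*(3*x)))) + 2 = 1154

Step 1. [(-4*(6*(2*(3*x)))) + 2 = 1154] the outer +2 inverts by subtracting 2. So sub: -4*(6*(2*(3*x))) = 1152.
Step 2. [-4*(6*(2*(3*x))) = 1152] -4·(inner) — divide through by -4. So div: 6*(2*(3*x)) = -288.
Step 3. [6*(2*(3*x)) = -288] 6 out front; divide by 6. So div: 2*(3*x) = -48.
Step 4. [2*(3*x) = -48] 2·(inner) — divide through by 2 ⇒ div: 3*x = -24.
Step 5. [3*x = -24] divide by the outer 3. So div: x = -8.

Answer: x ∈ {-8}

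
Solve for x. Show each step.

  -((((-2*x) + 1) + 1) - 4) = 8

Step 1. [-((((-2*x) + 1) + 1) - 4) = 8] flip signs both sides. So neg: (((-2*x) + 1) + 1) - 4 = -8.
Step 2. [(((-2*x) + 1) + 1) - 4 = -8] add 4: x sits inside (… - 4) ⇒ sub: ((-2*x) + 1) + 1 = -4.
Step 3. [((-2*x) + 1) + 1 = -4] the outer +1 inverts by subtracting 1. So sub: (-2*x) + 1 = -5.
Step 4. [(-2*x) + 1 = -5] the outer +1 inverts by subtracting 1. So sub: -2*x = -6.
Step 5. [-2*x = -6] -2 out front; divide by -2, so div: x = 3.

Answer: x ∈ {3}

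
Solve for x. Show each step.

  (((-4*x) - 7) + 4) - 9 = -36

Step 1. [(((-4*x) - 7) + 4) - 9 = -36] 9 comes off first (add 9). So sub: ((-4*x) - 7) + 4 = -27.
Step 2. [((-4*x) - 7) + 4 = -27] 4 comes off first (subtract 4), so sub: (-4*x) - 7 = -31.
Step 3. [(-4*x) - 7 = -31] -7 is outermost — add 7 both sides. So sub: -4*x = -24.
Step 4. [-4*x = -24] LHS = -4·(…); ÷-4 both sides. So div: x = 6.

Answer: x ∈ {6}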